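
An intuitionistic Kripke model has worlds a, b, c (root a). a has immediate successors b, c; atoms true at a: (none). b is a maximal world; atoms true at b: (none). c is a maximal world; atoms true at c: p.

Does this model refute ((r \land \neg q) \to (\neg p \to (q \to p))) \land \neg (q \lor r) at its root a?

a \Vdash ((r \land \neg q) \to (\neg p \to (q \to p))) \land \neg (q \lor r) since a forces both conjuncts.
So the root a forces ((r \land \neg q) \to (\neg p \to (q \to p))) \land \neg (q \lor r); the model is not a countermodel.

No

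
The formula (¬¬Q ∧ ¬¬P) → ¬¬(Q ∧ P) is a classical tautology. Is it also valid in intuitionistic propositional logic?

Yes

This is the distribution of double negation over conjunction, which is intuitionistically derivable.
Assume ¬¬Q, ¬¬P, and ¬(Q ∧ P). From Q we'd get ¬P (since Q ∧ P is refuted), contradicting ¬¬P; so ¬Q, contradicting ¬¬Q.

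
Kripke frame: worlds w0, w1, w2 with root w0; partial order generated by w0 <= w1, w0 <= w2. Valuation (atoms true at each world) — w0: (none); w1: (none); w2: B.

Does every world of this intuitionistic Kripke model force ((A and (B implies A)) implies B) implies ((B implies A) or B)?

Not every world: w0 does not force ((A and (B implies A)) implies B) implies ((B implies A) or B).
w0 does not force ((A and (B implies A)) implies B) implies ((B implies A) or B): already at w0 itself, w0 forces (A and (B implies A)) implies B but w0 does not force (B implies A) or B.
w0 does not force (B implies A) or B: neither disjunct is forced at w0.
w0 does not force B implies A: at the accessible world w2, w2 forces B but w2 does not force A.
w2 lacks atom A, so w2 does not force A.

No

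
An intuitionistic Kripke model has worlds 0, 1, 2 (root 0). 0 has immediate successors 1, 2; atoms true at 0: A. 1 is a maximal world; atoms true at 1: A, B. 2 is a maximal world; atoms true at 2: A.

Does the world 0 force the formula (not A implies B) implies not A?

0 does not force (not A implies B) implies not A: already at 0 itself, 0 forces not A implies B but 0 does not force not A.
0 does not force not A since 0 is accessible from 0 and 0 forces A.

No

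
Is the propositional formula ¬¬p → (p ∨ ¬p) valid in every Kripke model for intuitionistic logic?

This is a variant of double-negation elimination (deriving excluded middle from double negation), which is not intuitionistically valid.
A Kripke countermodel: worlds s0, s1; order generated by s0 ≤ s1; atoms true at each world — s0:{}; s1:{p}.
s0 ⊮ ¬¬p → (p ∨ ¬p): already at s0 itself, s0 ⊩ ¬¬p but s0 ⊮ p ∨ ¬p.
s0 ⊮ p ∨ ¬p: neither disjunct is forced at s0.
s0 lacks atom p, so s0 ⊮ p.
So the root s0 does not force the formula.

No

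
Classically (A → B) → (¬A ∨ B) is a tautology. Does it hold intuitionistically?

No

This is the material-implication-as-disjunction principle, which is not intuitionistically valid.
A Kripke countermodel: worlds s0, s1; order generated by s0 ≤ s1; atoms true at each world — s0:{}; s1:{A,B}.
s0 ⊮ (A → B) → (¬A ∨ B): already at s0 itself, s0 ⊩ A → B but s0 ⊮ ¬A ∨ B.
s0 ⊮ ¬A ∨ B: neither disjunct is forced at s0.
s0 ⊮ ¬A since s1 is accessible from s0 and s1 ⊩ A.
So the root s0 does not force the formula.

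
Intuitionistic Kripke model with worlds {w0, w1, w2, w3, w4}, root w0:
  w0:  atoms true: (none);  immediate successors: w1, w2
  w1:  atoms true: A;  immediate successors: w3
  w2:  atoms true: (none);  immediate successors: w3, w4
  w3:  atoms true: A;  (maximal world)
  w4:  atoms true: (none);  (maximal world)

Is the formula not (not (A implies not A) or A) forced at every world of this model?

No

Not every world: w0 does not force not (not (A implies not A) or A).
w0 does not force not (not (A implies not A) or A) since w1 is accessible from w0 and w1 forces not (A implies not A) or A.
w1 forces not (A implies not A) or A via the disjunct not (A implies not A).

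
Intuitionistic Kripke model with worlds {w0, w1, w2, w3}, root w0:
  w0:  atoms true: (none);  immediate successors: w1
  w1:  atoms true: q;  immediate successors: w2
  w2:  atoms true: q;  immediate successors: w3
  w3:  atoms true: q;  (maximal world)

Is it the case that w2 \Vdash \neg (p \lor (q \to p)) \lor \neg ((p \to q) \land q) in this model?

w2 \Vdash \neg (p \lor (q \to p)) \lor \neg ((p \to q) \land q) via the disjunct \neg (p \lor (q \to p)).

Yes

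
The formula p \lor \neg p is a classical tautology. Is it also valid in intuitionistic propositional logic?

This is the law of excluded middle, which is not intuitionistically valid.
A Kripke countermodel: worlds u, v; order generated by u \le v; atoms true at each world — u:{}; v:{p}.
u \nVdash p \lor \neg p: neither disjunct is forced at u.
u lacks atom p, so u \nVdash p.
So the root u does not force the formula.

No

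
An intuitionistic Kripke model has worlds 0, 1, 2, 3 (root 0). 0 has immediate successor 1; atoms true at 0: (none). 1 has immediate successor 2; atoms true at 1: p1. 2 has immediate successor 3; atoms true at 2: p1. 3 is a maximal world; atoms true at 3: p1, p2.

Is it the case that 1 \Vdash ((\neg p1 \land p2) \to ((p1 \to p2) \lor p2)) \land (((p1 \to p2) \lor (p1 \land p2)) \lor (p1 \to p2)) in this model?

1 \nVdash ((\neg p1 \land p2) \to ((p1 \to p2) \lor p2)) \land (((p1 \to p2) \lor (p1 \land p2)) \lor (p1 \to p2)) since 1 fails ((p1 \to p2) \lor (p1 \land p2)) \lor (p1 \to p2).

No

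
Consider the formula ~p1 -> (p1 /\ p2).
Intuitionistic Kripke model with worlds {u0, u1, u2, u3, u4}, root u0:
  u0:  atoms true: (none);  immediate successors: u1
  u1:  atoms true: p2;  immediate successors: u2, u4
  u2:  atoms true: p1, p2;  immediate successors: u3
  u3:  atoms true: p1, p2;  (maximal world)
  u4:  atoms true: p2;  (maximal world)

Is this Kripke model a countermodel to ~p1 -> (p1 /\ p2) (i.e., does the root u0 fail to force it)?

u0 ||-/- ~p1 -> (p1 /\ p2): at the accessible world u4, u4 ||- ~p1 but u4 ||-/- p1 /\ p2.
u4 ||-/- p1 /\ p2 since u4 fails p1.
So the root u0 does not force ~p1 -> (p1 /\ p2); the model is a countermodel.

Yes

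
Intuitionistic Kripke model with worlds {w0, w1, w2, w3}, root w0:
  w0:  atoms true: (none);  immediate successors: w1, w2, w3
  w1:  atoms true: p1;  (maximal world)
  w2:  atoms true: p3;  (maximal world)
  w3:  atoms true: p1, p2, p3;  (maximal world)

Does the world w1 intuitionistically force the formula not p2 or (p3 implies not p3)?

Yes

w1 forces not p2 or (p3 implies not p3) via the disjunct not p2.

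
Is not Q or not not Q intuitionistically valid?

No

This is the weak law of excluded middle, which is not intuitionistically valid.
A Kripke countermodel: worlds s0, s1, s2; order generated by s0 <= s1, s0 <= s2; atoms true at each world — s0:{}; s1:{Q}; s2:{}.
s0 does not force not Q or not not Q: neither disjunct is forced at s0.
s0 does not force not Q since s1 is accessible from s0 and s1 forces Q.
So the root s0 does not force the formula.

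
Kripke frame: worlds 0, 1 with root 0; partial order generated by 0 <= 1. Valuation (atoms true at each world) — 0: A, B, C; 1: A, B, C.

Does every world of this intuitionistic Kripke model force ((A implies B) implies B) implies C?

0 forces ((A implies B) implies B) implies C: every world accessible from 0 that forces (A implies B) implies B (namely 0, 1) also forces C.
Since the root 0 forces ((A implies B) implies B) implies C and forcing is persistent (monotone upward), every world forces it.

Yes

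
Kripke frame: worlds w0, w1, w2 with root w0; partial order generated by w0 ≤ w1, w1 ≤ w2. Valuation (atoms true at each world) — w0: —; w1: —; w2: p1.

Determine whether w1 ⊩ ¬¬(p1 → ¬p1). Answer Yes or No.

w1 ⊮ ¬¬(p1 → ¬p1) since w1 is accessible from w1 and w1 ⊩ ¬(p1 → ¬p1).
w1 ⊩ ¬(p1 → ¬p1): no world accessible from w1 forces p1 → ¬p1.

No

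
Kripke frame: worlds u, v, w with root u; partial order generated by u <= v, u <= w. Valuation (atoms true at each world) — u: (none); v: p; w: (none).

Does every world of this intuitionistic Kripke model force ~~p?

Not every world: u ||-/- ~~p.
u ||-/- ~~p since w is accessible from u and w ||- ~p.
w ||- ~p: no world accessible from w forces p.

No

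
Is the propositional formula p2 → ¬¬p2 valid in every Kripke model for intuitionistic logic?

Yes

This is double-negation introduction, which is intuitionistically derivable.
If a world forces p2 then every accessible world forces p2 (persistence), so none forces ¬p2; hence ¬¬p2.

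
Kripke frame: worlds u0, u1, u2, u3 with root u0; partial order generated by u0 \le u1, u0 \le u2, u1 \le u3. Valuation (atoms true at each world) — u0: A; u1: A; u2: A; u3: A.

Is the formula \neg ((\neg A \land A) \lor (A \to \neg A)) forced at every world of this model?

u0 \Vdash \neg ((\neg A \land A) \lor (A \to \neg A)): no world accessible from u0 forces (\neg A \land A) \lor (A \to \neg A).
Since the root u0 forces \neg ((\neg A \land A) \lor (A \to \neg A)) and forcing is persistent (monotone upward), every world forces it.

Yes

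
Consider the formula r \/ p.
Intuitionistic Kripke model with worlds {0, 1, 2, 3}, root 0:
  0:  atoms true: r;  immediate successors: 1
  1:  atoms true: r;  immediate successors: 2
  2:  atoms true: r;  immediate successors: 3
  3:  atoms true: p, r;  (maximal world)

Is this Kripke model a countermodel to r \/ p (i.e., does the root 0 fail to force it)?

0 ||- r \/ p via the disjunct r.
So the root 0 forces r \/ p; the model is not a countermodel.

No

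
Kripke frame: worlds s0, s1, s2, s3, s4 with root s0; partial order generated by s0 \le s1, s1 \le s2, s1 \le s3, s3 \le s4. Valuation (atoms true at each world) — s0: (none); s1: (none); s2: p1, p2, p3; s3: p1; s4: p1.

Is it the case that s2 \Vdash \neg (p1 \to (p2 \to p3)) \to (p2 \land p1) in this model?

Yes

s2 \Vdash \neg (p1 \to (p2 \to p3)) \to (p2 \land p1) vacuously: no world accessible from s2 forces the antecedent \neg (p1 \to (p2 \to p3)).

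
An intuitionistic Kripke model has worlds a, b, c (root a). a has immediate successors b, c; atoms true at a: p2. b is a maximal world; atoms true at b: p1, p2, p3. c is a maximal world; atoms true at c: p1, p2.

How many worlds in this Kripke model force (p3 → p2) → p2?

3

a: forces it.
b: forces it.
c: forces it.
Worlds forcing the formula: {a, b, c}.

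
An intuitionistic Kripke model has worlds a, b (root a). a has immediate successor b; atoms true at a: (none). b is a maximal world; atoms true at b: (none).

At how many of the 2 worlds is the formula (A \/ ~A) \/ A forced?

a: forces it.
b: forces it.
Worlds forcing the formula: {a, b}.

2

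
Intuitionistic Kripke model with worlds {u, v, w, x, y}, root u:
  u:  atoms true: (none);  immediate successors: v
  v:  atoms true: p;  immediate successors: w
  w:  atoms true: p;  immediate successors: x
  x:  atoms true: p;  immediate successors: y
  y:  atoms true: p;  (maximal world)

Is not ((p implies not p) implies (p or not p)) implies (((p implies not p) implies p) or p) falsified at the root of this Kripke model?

u forces not ((p implies not p) implies (p or not p)) implies (((p implies not p) implies p) or p) vacuously: no world accessible from u forces the antecedent not ((p implies not p) implies (p or not p)).
So the root u forces not ((p implies not p) implies (p or not p)) implies (((p implies not p) implies p) or p); the model is not a countermodel.

No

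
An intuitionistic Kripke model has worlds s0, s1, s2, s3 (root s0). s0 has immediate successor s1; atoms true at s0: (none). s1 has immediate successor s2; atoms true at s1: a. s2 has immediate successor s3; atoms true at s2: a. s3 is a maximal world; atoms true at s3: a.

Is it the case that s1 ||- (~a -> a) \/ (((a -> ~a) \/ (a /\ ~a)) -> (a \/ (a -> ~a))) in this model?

s1 ||- (~a -> a) \/ (((a -> ~a) \/ (a /\ ~a)) -> (a \/ (a -> ~a))) via the disjunct ~a -> a.

Yes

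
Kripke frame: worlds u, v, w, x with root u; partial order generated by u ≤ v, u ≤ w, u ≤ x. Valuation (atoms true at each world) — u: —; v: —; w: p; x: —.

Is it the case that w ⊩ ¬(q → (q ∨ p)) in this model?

No

w ⊮ ¬(q → (q ∨ p)) since w is accessible from w and w ⊩ q → (q ∨ p).
w ⊩ q → (q ∨ p) vacuously: no world accessible from w forces the antecedent q.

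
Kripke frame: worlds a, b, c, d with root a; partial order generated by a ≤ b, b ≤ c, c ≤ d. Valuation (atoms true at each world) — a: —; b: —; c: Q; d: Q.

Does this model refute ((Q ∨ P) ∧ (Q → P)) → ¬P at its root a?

No

a ⊩ ((Q ∨ P) ∧ (Q → P)) → ¬P vacuously: no world accessible from a forces the antecedent (Q ∨ P) ∧ (Q → P).
So the root a forces ((Q ∨ P) ∧ (Q → P)) → ¬P; the model is not a countermodel.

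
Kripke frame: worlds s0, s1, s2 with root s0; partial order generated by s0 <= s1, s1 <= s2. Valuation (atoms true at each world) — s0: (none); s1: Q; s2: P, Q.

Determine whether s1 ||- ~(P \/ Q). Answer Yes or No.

No

s1 ||-/- ~(P \/ Q) since s1 is accessible from s1 and s1 ||- P \/ Q.
s1 ||- P \/ Q via the disjunct Q.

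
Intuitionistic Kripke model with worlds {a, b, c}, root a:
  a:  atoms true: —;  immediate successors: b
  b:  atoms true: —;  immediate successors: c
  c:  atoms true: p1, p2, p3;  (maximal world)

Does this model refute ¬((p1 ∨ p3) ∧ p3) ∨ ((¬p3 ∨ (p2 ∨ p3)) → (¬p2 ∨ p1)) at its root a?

No

a ⊩ ¬((p1 ∨ p3) ∧ p3) ∨ ((¬p3 ∨ (p2 ∨ p3)) → (¬p2 ∨ p1)) via the disjunct (¬p3 ∨ (p2 ∨ p3)) → (¬p2 ∨ p1).
So the root a forces ¬((p1 ∨ p3) ∧ p3) ∨ ((¬p3 ∨ (p2 ∨ p3)) → (¬p2 ∨ p1)); the model is not a countermodel.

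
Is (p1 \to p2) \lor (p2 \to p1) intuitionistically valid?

This is the Gödel–Dummett linearity axiom, which is not intuitionistically valid.
A Kripke countermodel: worlds u, v, w; order generated by u \le v, u \le w; atoms true at each world — u:{}; v:{p1}; w:{p2}.
u \nVdash (p1 \to p2) \lor (p2 \to p1): neither disjunct is forced at u.
u \nVdash p1 \to p2: at the accessible world v, v \Vdash p1 but v \nVdash p2.
v lacks atom p2, so v \nVdash p2.
So the root u does not force the formula.

No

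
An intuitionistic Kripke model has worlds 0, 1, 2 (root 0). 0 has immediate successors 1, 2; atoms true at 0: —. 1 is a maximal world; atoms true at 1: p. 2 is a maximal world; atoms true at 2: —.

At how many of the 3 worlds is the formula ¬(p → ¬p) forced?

0: does not force it — 0 ⊮ ¬(p → ¬p) since 2 is accessible from 0 and 2 ⊩ p → ¬p.
1: forces it.
2: does not force it — 2 ⊮ ¬(p → ¬p) since 2 is accessible from 2 and 2 ⊩ p → ¬p.
Worlds forcing the formula: {1}.

1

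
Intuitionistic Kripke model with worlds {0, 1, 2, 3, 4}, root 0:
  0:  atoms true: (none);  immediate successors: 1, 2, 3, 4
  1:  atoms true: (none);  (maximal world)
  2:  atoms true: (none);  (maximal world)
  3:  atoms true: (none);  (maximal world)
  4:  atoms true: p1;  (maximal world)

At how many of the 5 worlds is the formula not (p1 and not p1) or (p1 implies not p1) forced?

5

0: forces it.
1: forces it.
2: forces it.
3: forces it.
4: forces it.
Worlds forcing the formula: {0, 1, 2, 3, 4}.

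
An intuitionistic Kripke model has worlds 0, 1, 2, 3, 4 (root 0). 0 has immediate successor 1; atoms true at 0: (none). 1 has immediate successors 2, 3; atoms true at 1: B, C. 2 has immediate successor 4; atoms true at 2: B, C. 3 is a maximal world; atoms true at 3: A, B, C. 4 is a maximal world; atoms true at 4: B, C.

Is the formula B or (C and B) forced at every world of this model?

No

Not every world: 0 does not force B or (C and B).
0 does not force B or (C and B): neither disjunct is forced at 0.
0 lacks atom B, so 0 does not force B.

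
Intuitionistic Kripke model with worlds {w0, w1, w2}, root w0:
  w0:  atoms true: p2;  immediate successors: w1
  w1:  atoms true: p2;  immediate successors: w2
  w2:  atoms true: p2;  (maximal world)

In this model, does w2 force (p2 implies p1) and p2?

w2 does not force (p2 implies p1) and p2 since w2 fails p2 implies p1.

No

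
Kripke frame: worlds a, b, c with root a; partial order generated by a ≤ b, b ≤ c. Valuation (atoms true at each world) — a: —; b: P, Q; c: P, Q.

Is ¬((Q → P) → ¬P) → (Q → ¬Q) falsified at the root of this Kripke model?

Yes

a ⊮ ¬((Q → P) → ¬P) → (Q → ¬Q): already at a itself, a ⊩ ¬((Q → P) → ¬P) but a ⊮ Q → ¬Q.
a ⊮ Q → ¬Q: at the accessible world b, b ⊩ Q but b ⊮ ¬Q.
b ⊮ ¬Q since b is accessible from b and b ⊩ Q.
So the root a does not force ¬((Q → P) → ¬P) → (Q → ¬Q); the model is a countermodel.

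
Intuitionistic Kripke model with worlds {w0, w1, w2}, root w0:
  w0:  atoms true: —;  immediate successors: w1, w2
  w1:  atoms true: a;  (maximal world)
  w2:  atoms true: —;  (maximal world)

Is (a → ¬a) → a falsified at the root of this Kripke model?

Yes

w0 ⊮ (a → ¬a) → a: at the accessible world w2, w2 ⊩ a → ¬a but w2 ⊮ a.
w2 lacks atom a, so w2 ⊮ a.
So the root w0 does not force (a → ¬a) → a; the model is a countermodel.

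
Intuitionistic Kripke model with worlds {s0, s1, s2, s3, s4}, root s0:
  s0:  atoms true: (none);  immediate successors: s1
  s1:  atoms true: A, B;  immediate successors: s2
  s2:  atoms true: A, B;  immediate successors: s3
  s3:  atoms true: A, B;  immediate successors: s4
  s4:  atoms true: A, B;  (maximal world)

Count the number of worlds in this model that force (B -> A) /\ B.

s0: does not force it — s0 ||-/- (B -> A) /\ B since s0 fails B.
s1: forces it.
s2: forces it.
s3: forces it.
s4: forces it.
Worlds forcing the formula: {s1, s2, s3, s4}.

4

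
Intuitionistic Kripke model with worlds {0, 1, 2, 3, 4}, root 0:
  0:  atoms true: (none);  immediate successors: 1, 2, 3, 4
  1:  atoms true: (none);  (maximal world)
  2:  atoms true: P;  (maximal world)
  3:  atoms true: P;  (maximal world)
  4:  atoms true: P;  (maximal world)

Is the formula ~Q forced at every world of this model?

0 ||- ~Q: no world accessible from 0 forces Q.
Since the root 0 forces ~Q and forcing is persistent (monotone upward), every world forces it.

Yes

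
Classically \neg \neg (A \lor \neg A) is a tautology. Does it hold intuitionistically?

Yes

This is the double negation of excluded middle, which is intuitionistically derivable.
Assuming \neg (A \lor \neg A): from A we'd get A \lor \neg A, so \neg A; but then A \lor \neg A again — contradiction. Hence \neg \neg (A \lor \neg A).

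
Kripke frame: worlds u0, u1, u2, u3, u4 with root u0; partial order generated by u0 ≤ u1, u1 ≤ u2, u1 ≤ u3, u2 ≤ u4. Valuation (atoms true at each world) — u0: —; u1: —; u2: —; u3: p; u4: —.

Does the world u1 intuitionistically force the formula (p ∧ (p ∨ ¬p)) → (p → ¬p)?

No

u1 ⊮ (p ∧ (p ∨ ¬p)) → (p → ¬p): at the accessible world u3, u3 ⊩ p ∧ (p ∨ ¬p) but u3 ⊮ p → ¬p.
u3 ⊮ p → ¬p: already at u3 itself, u3 ⊩ p but u3 ⊮ ¬p.
u3 ⊮ ¬p since u3 is accessible from u3 and u3 ⊩ p.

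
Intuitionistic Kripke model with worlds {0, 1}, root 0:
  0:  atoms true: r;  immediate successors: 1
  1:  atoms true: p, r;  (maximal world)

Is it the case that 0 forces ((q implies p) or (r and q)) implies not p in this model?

0 does not force ((q implies p) or (r and q)) implies not p: already at 0 itself, 0 forces (q implies p) or (r and q) but 0 does not force not p.
0 does not force not p since 1 is accessible from 0 and 1 forces p.

No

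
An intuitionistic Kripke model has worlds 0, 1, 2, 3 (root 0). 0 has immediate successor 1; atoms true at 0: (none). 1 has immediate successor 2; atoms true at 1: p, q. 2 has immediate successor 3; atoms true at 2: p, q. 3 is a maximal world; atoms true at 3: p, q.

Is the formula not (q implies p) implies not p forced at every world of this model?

0 forces not (q implies p) implies not p vacuously: no world accessible from 0 forces the antecedent not (q implies p).
Since the root 0 forces not (q implies p) implies not p and forcing is persistent (monotone upward), every world forces it.

Yes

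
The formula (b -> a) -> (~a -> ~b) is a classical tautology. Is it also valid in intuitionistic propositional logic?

Yes

This is the forward direction of contraposition, which is intuitionistically derivable.
Assume b -> a and ~a. If b held then a would follow, contradicting ~a; so ~b.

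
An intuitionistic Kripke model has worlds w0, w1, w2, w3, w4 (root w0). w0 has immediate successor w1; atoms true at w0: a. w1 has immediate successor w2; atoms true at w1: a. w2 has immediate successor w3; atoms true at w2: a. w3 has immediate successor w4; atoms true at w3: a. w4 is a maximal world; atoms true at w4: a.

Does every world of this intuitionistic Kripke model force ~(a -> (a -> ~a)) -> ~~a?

w0 ||- ~(a -> (a -> ~a)) -> ~~a: every world accessible from w0 that forces ~(a -> (a -> ~a)) (namely w0, w1, w2, w3, w4) also forces ~~a.
Since the root w0 forces ~(a -> (a -> ~a)) -> ~~a and forcing is persistent (monotone upward), every world forces it.

Yes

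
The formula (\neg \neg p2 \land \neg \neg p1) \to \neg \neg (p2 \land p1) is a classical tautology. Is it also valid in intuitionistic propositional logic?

Yes

This is the distribution of double negation over conjunction, which is intuitionistically derivable.
Assume \neg \neg p2, \neg \neg p1, and \neg (p2 \land p1). From p2 we'd get \neg p1 (since p2 \land p1 is refuted), contradicting \neg \neg p1; so \neg p2, contradicting \neg \neg p2.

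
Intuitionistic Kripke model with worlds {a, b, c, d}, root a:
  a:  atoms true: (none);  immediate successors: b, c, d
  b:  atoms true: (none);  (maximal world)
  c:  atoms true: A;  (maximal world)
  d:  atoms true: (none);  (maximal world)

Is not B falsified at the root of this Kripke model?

No

a forces not B: no world accessible from a forces B.
So the root a forces not B; the model is not a countermodel.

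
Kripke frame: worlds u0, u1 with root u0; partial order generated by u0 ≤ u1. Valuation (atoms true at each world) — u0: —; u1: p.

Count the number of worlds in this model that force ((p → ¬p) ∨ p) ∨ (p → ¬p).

1

u0: does not force it — u0 ⊮ ((p → ¬p) ∨ p) ∨ (p → ¬p): neither disjunct is forced at u0.
u1: forces it.
Worlds forcing the formula: {u1}.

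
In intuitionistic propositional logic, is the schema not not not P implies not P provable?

Yes

This is triple-negation reduction, which is intuitionistically derivable.
Assume not not not P and suppose P. Then not not P (double-negation introduction), contradicting not not not P. So not P.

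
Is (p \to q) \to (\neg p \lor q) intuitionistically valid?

This is the material-implication-as-disjunction principle, which is not intuitionistically valid.
A Kripke countermodel: worlds s0, s1; order generated by s0 \le s1; atoms true at each world — s0:{}; s1:{p,q}.
s0 \nVdash (p \to q) \to (\neg p \lor q): already at s0 itself, s0 \Vdash p \to q but s0 \nVdash \neg p \lor q.
s0 \nVdash \neg p \lor q: neither disjunct is forced at s0.
s0 \nVdash \neg p since s1 is accessible from s0 and s1 \Vdash p.
So the root s0 does not force the formula.

No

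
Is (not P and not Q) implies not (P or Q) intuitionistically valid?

Yes

This is a constructively valid De Morgan direction (conjunction of negations to negated disjunction), which is intuitionistically derivable.
If both not P and not Q hold at a world, no accessible world forces P or forces Q, so none forces P or Q.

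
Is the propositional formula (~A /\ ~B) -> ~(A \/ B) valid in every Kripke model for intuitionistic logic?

Yes

This is a constructively valid De Morgan direction (conjunction of negations to negated disjunction), which is intuitionistically derivable.
If both ~A and ~B hold at a world, no accessible world forces A or forces B, so none forces A \/ B.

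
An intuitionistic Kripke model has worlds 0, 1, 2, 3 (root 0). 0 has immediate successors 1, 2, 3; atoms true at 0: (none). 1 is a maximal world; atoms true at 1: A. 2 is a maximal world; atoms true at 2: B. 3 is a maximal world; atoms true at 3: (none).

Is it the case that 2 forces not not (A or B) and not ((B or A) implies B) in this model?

2 does not force not not (A or B) and not ((B or A) implies B) since 2 fails not ((B or A) implies B).

No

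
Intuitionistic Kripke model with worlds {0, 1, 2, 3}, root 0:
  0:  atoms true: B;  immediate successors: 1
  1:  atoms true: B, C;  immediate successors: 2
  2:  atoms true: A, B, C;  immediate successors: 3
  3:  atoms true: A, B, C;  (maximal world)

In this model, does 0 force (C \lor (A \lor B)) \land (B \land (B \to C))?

No

0 \nVdash (C \lor (A \lor B)) \land (B \land (B \to C)) since 0 fails B \land (B \to C).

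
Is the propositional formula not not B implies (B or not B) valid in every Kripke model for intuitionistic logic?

No

This is a variant of double-negation elimination (deriving excluded middle from double negation), which is not intuitionistically valid.
A Kripke countermodel: worlds w0, w1; order generated by w0 <= w1; atoms true at each world — w0:{}; w1:{B}.
w0 does not force not not B implies (B or not B): already at w0 itself, w0 forces not not B but w0 does not force B or not B.
w0 does not force B or not B: neither disjunct is forced at w0.
w0 lacks atom B, so w0 does not force B.
So the root w0 does not force the formula.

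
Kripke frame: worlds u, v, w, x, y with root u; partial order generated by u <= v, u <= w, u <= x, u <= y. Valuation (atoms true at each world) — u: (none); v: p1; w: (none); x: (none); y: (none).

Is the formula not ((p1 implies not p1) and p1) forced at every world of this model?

u forces not ((p1 implies not p1) and p1): no world accessible from u forces (p1 implies not p1) and p1.
Since the root u forces not ((p1 implies not p1) and p1) and forcing is persistent (monotone upward), every world forces it.

Yes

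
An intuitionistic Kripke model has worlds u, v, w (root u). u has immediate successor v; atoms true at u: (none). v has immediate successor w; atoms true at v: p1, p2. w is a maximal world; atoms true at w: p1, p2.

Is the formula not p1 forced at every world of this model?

Not every world: u does not force not p1.
u does not force not p1 since v is accessible from u and v forces p1.

No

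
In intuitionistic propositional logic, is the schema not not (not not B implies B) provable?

Yes

This is the double negation of double-negation elimination, which is intuitionistically derivable.
By Glivenko's theorem the double negation of any classical propositional tautology is intuitionistically provable; not not B implies B is classically a tautology.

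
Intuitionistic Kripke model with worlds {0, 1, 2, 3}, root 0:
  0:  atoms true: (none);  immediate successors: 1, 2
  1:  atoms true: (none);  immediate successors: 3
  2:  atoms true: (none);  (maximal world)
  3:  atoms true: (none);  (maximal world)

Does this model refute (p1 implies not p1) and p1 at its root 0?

0 does not force (p1 implies not p1) and p1 since 0 fails p1.
So the root 0 does not force (p1 implies not p1) and p1; the model is a countermodel.

Yes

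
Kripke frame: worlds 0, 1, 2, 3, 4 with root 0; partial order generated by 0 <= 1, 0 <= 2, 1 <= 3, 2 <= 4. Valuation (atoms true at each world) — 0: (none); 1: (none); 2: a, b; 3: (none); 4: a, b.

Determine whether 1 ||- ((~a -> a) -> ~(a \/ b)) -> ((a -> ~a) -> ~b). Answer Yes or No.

Yes

1 ||- ((~a -> a) -> ~(a \/ b)) -> ((a -> ~a) -> ~b): every world accessible from 1 that forces (~a -> a) -> ~(a \/ b) (namely 1, 3) also forces (a -> ~a) -> ~b.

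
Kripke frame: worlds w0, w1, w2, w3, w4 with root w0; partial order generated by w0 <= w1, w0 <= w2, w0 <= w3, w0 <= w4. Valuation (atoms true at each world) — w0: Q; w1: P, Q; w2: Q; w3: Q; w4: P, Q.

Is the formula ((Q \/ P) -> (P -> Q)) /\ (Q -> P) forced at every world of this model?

No

Not every world: w0 ||-/- ((Q \/ P) -> (P -> Q)) /\ (Q -> P).
w0 ||-/- ((Q \/ P) -> (P -> Q)) /\ (Q -> P) since w0 fails Q -> P.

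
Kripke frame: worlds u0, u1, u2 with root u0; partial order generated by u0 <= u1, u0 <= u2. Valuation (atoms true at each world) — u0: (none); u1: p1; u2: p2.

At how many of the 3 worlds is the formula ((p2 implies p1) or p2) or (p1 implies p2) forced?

2

u0: does not force it — u0 does not force ((p2 implies p1) or p2) or (p1 implies p2): neither disjunct is forced at u0.
u1: forces it.
u2: forces it.
Worlds forcing the formula: {u1, u2}.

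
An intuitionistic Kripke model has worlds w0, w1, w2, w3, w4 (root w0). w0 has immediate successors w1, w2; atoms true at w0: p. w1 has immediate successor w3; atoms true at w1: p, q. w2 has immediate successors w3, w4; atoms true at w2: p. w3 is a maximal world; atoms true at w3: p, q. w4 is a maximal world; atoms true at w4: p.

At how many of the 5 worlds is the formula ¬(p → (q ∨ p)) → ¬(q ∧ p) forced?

5

w0: forces it.
w1: forces it.
w2: forces it.
w3: forces it.
w4: forces it.
Worlds forcing the formula: {w0, w1, w2, w3, w4}.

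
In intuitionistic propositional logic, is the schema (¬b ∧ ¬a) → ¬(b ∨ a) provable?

Yes

This is a constructively valid De Morgan direction (conjunction of negations to negated disjunction), which is intuitionistically derivable.
If both ¬b and ¬a hold at a world, no accessible world forces b or forces a, so none forces b ∨ a.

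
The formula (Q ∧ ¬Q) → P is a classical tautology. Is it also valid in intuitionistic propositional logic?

Yes

This is an instance of ex falso quodlibet, which is intuitionistically derivable.
No world can force both Q and ¬Q, so the antecedent Q ∧ ¬Q is never forced and the implication holds vacuously at every world.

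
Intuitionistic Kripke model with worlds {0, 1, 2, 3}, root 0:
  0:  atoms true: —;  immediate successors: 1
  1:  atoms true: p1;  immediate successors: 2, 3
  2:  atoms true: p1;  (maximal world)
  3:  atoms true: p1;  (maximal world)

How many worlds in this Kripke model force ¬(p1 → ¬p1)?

4

0: forces it.
1: forces it.
2: forces it.
3: forces it.
Worlds forcing the formula: {0, 1, 2, 3}.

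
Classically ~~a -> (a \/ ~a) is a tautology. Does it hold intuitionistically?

No

This is a variant of double-negation elimination (deriving excluded middle from double negation), which is not intuitionistically valid.
A Kripke countermodel: worlds w0, w1; order generated by w0 <= w1; atoms true at each world — w0:{}; w1:{a}.
w0 ||-/- ~~a -> (a \/ ~a): already at w0 itself, w0 ||- ~~a but w0 ||-/- a \/ ~a.
w0 ||-/- a \/ ~a: neither disjunct is forced at w0.
w0 lacks atom a, so w0 ||-/- a.
So the root w0 does not force the formula.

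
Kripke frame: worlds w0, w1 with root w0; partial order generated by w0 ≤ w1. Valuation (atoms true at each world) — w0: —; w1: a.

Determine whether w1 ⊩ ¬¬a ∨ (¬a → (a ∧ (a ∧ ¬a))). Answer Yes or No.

Yes

w1 ⊩ ¬¬a ∨ (¬a → (a ∧ (a ∧ ¬a))) via the disjunct ¬¬a.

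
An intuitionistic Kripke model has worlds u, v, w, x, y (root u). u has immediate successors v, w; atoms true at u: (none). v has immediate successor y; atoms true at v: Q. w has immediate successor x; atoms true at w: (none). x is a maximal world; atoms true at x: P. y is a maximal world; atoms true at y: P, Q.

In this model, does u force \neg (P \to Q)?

No

u \nVdash \neg (P \to Q) since v is accessible from u and v \Vdash P \to Q.
v \Vdash P \to Q: every world accessible from v that forces P (namely y) also forces Q.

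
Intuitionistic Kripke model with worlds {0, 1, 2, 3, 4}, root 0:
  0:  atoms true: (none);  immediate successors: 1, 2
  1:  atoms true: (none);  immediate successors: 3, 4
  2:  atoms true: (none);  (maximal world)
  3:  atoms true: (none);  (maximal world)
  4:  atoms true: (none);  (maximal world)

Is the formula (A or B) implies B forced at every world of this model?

0 forces (A or B) implies B vacuously: no world accessible from 0 forces the antecedent A or B.
Since the root 0 forces (A or B) implies B and forcing is persistent (monotone upward), every world forces it.

Yes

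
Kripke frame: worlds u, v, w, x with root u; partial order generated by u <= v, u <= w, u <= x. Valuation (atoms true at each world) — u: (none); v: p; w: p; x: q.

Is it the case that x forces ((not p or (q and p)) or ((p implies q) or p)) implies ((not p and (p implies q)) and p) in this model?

x does not force ((not p or (q and p)) or ((p implies q) or p)) implies ((not p and (p implies q)) and p): already at x itself, x forces (not p or (q and p)) or ((p implies q) or p) but x does not force (not p and (p implies q)) and p.
x does not force (not p and (p implies q)) and p since x fails p.

No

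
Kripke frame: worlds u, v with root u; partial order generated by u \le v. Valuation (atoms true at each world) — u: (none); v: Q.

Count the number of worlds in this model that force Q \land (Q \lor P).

u: does not force it — u \nVdash Q \land (Q \lor P) since u fails Q.
v: forces it.
Worlds forcing the formula: {v}.

1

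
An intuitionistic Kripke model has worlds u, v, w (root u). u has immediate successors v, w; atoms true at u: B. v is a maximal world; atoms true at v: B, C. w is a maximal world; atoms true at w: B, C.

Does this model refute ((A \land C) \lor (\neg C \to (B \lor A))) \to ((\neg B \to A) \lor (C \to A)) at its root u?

u \Vdash ((A \land C) \lor (\neg C \to (B \lor A))) \to ((\neg B \to A) \lor (C \to A)): every world accessible from u that forces (A \land C) \lor (\neg C \to (B \lor A)) (namely u, v, w) also forces (\neg B \to A) \lor (C \to A).
So the root u forces ((A \land C) \lor (\neg C \to (B \lor A))) \to ((\neg B \to A) \lor (C \to A)); the model is not a countermodel.

No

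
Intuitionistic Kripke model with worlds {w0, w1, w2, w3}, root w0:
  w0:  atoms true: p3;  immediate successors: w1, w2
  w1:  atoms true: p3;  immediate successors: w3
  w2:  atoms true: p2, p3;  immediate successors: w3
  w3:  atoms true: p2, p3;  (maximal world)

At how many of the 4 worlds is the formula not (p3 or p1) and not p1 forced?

w0: does not force it — w0 does not force not (p3 or p1) and not p1 since w0 fails not (p3 or p1).
w1: does not force it — w1 does not force not (p3 or p1) and not p1 since w1 fails not (p3 or p1).
w2: does not force it.
w3: does not force it.
Worlds forcing the formula: { }.

0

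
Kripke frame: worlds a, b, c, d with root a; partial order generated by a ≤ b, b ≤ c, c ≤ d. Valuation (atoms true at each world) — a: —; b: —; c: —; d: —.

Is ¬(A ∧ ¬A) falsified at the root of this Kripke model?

a ⊩ ¬(A ∧ ¬A): no world accessible from a forces A ∧ ¬A.
So the root a forces ¬(A ∧ ¬A); the model is not a countermodel.

No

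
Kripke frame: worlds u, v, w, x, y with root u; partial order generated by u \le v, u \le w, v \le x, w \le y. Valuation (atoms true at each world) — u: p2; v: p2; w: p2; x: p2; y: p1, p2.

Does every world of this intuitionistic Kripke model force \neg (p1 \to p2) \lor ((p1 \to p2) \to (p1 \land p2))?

Not every world: u \nVdash \neg (p1 \to p2) \lor ((p1 \to p2) \to (p1 \land p2)).
u \nVdash \neg (p1 \to p2) \lor ((p1 \to p2) \to (p1 \land p2)): neither disjunct is forced at u.
u \nVdash \neg (p1 \to p2) since u is accessible from u and u \Vdash p1 \to p2.
u \Vdash p1 \to p2: every world accessible from u that forces p1 (namely y) also forces p2.

No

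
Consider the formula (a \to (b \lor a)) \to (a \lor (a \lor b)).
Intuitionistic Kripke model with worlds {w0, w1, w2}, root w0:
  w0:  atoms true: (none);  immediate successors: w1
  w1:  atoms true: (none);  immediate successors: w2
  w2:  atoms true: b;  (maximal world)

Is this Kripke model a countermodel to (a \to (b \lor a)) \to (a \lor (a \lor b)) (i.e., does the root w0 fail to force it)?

Yes

w0 \nVdash (a \to (b \lor a)) \to (a \lor (a \lor b)): already at w0 itself, w0 \Vdash a \to (b \lor a) but w0 \nVdash a \lor (a \lor b).
w0 \nVdash a \lor (a \lor b): neither disjunct is forced at w0.
w0 lacks atom a, so w0 \nVdash a.
So the root w0 does not force (a \to (b \lor a)) \to (a \lor (a \lor b)); the model is a countermodel.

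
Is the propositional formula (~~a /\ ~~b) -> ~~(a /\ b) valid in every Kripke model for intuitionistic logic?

Yes

This is the distribution of double negation over conjunction, which is intuitionistically derivable.
Assume ~~a, ~~b, and ~(a /\ b). From a we'd get ~b (since a /\ b is refuted), contradicting ~~b; so ~a, contradicting ~~a.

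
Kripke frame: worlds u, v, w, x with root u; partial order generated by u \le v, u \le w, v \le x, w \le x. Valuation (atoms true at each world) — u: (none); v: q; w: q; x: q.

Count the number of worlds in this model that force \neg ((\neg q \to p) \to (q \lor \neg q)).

0

u: does not force it — u \nVdash \neg ((\neg q \to p) \to (q \lor \neg q)) since v is accessible from u and v \Vdash (\neg q \to p) \to (q \lor \neg q).
v: does not force it — v \nVdash \neg ((\neg q \to p) \to (q \lor \neg q)) since v is accessible from v and v \Vdash (\neg q \to p) \to (q \lor \neg q).
w: does not force it — w \nVdash \neg ((\neg q \to p) \to (q \lor \neg q)) since w is accessible from w and w \Vdash (\neg q \to p) \to (q \lor \neg q).
x: does not force it.
Worlds forcing the formula: { }.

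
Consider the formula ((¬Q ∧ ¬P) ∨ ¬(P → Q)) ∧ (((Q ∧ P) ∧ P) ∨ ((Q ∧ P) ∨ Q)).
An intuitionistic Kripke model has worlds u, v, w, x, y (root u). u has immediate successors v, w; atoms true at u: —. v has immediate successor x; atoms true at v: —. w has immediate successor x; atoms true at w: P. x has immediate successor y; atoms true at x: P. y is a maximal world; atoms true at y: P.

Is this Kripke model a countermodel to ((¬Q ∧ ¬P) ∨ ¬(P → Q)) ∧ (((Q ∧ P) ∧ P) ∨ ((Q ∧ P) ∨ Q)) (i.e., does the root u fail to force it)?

u ⊮ ((¬Q ∧ ¬P) ∨ ¬(P → Q)) ∧ (((Q ∧ P) ∧ P) ∨ ((Q ∧ P) ∨ Q)) since u fails ((Q ∧ P) ∧ P) ∨ ((Q ∧ P) ∨ Q).
So the root u does not force ((¬Q ∧ ¬P) ∨ ¬(P → Q)) ∧ (((Q ∧ P) ∧ P) ∨ ((Q ∧ P) ∨ Q)); the model is a countermodel.

Yes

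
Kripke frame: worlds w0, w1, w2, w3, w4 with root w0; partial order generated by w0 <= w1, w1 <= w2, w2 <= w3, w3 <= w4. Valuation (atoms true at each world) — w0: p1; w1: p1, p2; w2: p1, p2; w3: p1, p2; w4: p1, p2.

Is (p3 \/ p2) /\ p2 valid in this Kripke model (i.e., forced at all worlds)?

No

Not every world: w0 ||-/- (p3 \/ p2) /\ p2.
w0 ||-/- (p3 \/ p2) /\ p2 since w0 fails p3 \/ p2.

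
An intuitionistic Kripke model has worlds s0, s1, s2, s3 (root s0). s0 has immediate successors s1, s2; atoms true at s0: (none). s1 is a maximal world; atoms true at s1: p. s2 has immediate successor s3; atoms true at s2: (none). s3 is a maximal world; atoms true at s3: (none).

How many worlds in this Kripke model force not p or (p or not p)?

3

s0: does not force it — s0 does not force not p or (p or not p): neither disjunct is forced at s0.
s1: forces it.
s2: forces it.
s3: forces it.
Worlds forcing the formula: {s1, s2, s3}.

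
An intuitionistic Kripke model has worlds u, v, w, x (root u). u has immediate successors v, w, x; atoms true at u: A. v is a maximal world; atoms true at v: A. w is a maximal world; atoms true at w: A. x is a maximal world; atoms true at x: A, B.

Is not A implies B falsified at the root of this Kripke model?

No

u forces not A implies B vacuously: no world accessible from u forces the antecedent not A.
So the root u forces not A implies B; the model is not a countermodel.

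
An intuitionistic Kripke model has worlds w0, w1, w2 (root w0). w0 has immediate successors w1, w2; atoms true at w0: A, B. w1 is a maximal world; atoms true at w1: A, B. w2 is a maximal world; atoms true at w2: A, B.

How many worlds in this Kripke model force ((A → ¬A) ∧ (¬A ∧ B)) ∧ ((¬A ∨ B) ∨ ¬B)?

0

w0: does not force it — w0 ⊮ ((A → ¬A) ∧ (¬A ∧ B)) ∧ ((¬A ∨ B) ∨ ¬B) since w0 fails (A → ¬A) ∧ (¬A ∧ B).
w1: does not force it — w1 ⊮ ((A → ¬A) ∧ (¬A ∧ B)) ∧ ((¬A ∨ B) ∨ ¬B) since w1 fails (A → ¬A) ∧ (¬A ∧ B).
w2: does not force it.
Worlds forcing the formula: { }.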